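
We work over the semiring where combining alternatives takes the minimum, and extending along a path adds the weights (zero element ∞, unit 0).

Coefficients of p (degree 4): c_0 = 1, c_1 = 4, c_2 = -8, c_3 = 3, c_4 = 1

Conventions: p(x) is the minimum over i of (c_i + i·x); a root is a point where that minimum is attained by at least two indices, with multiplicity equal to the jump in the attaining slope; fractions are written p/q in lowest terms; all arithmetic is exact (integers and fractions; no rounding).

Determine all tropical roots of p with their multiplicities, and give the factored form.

hull edge (i=0, c=1) to (i=2, c=-8): slope -9/2, span 2
hull edge (i=2, c=-8) to (i=4, c=1): slope 9/2, span 2
Factored form: p(x) = 1 ⊗ (x ⊕ (-9/2)) ⊗ (x ⊕ (-9/2)) ⊗ (x ⊕ 9/2) ⊗ (x ⊕ 9/2)
Answer: roots = -9/2 (mult 2), 9/2 (mult 2)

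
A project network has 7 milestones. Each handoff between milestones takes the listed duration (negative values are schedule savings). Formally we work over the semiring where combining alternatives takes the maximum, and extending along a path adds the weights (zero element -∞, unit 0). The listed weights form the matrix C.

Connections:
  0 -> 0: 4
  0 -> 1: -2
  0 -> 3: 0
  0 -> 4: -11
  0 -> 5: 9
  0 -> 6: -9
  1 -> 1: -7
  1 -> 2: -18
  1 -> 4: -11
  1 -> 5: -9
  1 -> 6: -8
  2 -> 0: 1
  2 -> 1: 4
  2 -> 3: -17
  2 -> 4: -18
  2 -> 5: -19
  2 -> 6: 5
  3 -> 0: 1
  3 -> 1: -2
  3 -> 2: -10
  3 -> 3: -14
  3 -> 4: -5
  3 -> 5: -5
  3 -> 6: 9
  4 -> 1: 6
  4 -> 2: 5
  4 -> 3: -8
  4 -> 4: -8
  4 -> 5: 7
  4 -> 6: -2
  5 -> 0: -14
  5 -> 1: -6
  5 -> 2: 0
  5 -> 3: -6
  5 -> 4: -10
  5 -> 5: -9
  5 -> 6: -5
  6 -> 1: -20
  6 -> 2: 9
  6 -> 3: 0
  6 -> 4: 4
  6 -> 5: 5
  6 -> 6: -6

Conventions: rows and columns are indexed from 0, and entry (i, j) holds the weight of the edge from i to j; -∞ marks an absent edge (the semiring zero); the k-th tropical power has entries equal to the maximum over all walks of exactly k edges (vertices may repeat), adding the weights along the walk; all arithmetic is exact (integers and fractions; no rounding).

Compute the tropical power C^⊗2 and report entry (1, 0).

C^⊗2:
  [8, 3, 9, 4, -1, 13, 9]
  [-17, -5, 1, -8, -4, -3, -13]
  [5, -1, 14, 5, 9, 10, -1]
  [5, 1, 18, 9, 13, 14, 3]
  [6, 9, 7, 1, 2, 3, 10]
  [1, 4, 4, -5, -1, 0, 5]
  [10, 13, 9, -1, -2, 11, 14]
Key observation: the optimum is the walk 1->2->0, with weight (-18) + 1 = -17.
Optimal value attained by: walk 1->2->0.
Answer: (C^⊗2)[1][0] = -17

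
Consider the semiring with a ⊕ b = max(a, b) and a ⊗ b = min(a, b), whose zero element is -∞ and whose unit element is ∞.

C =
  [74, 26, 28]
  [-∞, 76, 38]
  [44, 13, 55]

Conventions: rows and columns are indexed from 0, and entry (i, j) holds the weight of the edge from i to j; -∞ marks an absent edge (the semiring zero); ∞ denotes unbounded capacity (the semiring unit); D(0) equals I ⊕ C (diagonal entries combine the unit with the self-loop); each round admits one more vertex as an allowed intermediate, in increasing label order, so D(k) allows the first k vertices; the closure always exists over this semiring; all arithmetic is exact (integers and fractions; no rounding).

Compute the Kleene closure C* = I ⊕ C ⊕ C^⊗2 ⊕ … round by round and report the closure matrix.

D(0):
  [∞, 26, 28]
  [-∞, ∞, 38]
  [44, 13, ∞]
D(1):
  [∞, 26, 28]
  [-∞, ∞, 38]
  [44, 26, ∞]
D(2):
  [∞, 26, 28]
  [-∞, ∞, 38]
  [44, 26, ∞]
D(3):
  [∞, 26, 28]
  [38, ∞, 38]
  [44, 26, ∞]
Answer: C* = [[∞, 26, 28], [38, ∞, 38], [44, 26, ∞]]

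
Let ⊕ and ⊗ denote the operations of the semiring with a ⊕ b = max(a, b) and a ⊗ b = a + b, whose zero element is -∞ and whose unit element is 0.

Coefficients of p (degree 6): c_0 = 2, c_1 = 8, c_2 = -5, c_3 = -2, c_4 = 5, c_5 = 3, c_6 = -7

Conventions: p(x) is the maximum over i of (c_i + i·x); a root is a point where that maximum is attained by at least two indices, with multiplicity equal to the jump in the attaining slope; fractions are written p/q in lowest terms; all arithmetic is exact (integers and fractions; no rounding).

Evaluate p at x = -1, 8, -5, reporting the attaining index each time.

p(-1) = max(2+0·(-1)=2, 8+1·(-1)=7, -5+2·(-1)=-7, -2+3·(-1)=-5, 5+4·(-1)=1, 3+5·(-1)=-2, -7+6·(-1)=-13) = 7 (attained by i=1)
p(8) = max(2+0·8=2, 8+1·8=16, -5+2·8=11, -2+3·8=22, 5+4·8=37, 3+5·8=43, -7+6·8=41) = 43 (attained by i=5)
p(-5) = max(2+0·(-5)=2, 8+1·(-5)=3, -5+2·(-5)=-15, -2+3·(-5)=-17, 5+4·(-5)=-15, 3+5·(-5)=-22, -7+6·(-5)=-37) = 3 (attained by i=1)
Answer: p(-1) = 7; p(8) = 43; p(-5) = 3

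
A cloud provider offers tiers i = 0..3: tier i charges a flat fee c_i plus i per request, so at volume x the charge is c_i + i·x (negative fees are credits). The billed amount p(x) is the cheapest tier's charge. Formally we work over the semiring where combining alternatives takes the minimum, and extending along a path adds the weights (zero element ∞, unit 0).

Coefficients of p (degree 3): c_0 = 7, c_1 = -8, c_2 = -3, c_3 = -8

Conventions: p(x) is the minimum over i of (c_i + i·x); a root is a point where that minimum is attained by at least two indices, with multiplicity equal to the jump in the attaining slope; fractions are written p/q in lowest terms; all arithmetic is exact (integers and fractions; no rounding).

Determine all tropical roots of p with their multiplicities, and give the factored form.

hull edge (i=0, c=7) to (i=1, c=-8): slope -15, span 1
hull edge (i=1, c=-8) to (i=3, c=-8): slope 0, span 2
Factored form: p(x) = -8 ⊗ (x ⊕ 0) ⊗ (x ⊕ 0) ⊗ (x ⊕ 15)
Answer: roots = 0 (mult 2), 15 (mult 1)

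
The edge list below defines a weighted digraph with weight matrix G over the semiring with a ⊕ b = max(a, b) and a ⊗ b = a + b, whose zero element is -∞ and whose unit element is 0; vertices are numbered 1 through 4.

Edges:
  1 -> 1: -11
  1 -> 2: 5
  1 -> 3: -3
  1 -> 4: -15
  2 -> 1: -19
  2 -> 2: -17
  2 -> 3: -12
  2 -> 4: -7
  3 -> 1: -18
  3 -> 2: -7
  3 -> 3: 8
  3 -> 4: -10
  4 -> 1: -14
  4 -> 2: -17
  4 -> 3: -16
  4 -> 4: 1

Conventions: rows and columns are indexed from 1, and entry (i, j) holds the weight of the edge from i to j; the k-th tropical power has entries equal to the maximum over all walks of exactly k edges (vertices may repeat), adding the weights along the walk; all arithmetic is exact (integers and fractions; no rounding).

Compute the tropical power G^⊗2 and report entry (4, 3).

G^⊗2:
  [-14, -6, 5, -2]
  [-21, -14, -4, -6]
  [-10, 1, 16, -2]
  [-13, -9, -8, 2]
Key observation: the optimum is the walk 4->3->3, with weight (-16) + 8 = -8.
Optimal value attained by: walk 4->3->3.
Answer: (G^⊗2)[4][3] = -8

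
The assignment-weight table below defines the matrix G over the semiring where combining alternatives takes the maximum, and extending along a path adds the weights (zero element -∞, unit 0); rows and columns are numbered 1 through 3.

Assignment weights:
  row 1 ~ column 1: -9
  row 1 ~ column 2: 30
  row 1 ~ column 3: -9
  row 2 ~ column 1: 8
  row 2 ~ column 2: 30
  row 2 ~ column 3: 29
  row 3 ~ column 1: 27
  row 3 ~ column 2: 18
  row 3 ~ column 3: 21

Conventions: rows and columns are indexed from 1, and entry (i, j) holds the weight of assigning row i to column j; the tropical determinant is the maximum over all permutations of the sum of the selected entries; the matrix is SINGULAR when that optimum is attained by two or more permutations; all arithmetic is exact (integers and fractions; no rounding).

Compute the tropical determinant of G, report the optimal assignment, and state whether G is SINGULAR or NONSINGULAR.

σ = (1, 2, 3): (-9) + 30 + 21 = 42
σ = (1, 3, 2): (-9) + 29 + 18 = 38
σ = (2, 1, 3): 30 + 8 + 21 = 59
σ = (2, 3, 1): 30 + 29 + 27 = 86
σ = (3, 1, 2): (-9) + 8 + 18 = 17
σ = (3, 2, 1): (-9) + 30 + 27 = 48
Optimal value attained by: σ = (2, 3, 1).
Answer: det⊕(G) = 86; verdict: NONSINGULAR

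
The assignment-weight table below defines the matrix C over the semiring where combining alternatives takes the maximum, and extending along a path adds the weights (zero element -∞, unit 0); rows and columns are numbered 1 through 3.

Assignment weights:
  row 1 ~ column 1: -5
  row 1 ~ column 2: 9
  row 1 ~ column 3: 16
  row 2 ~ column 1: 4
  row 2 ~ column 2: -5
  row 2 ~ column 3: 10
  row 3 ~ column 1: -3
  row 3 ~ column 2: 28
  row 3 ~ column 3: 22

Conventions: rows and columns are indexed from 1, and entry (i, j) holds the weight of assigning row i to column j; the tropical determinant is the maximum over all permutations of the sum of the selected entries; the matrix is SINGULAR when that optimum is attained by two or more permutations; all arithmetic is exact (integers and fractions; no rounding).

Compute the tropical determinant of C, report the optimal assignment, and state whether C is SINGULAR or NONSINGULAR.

σ = (1, 2, 3): (-5) + (-5) + 22 = 12
σ = (1, 3, 2): (-5) + 10 + 28 = 33
σ = (2, 1, 3): 9 + 4 + 22 = 35
σ = (2, 3, 1): 9 + 10 + (-3) = 16
σ = (3, 1, 2): 16 + 4 + 28 = 48
σ = (3, 2, 1): 16 + (-5) + (-3) = 8
Optimal value attained by: σ = (3, 1, 2).
Answer: det⊕(C) = 48; verdict: NONSINGULAR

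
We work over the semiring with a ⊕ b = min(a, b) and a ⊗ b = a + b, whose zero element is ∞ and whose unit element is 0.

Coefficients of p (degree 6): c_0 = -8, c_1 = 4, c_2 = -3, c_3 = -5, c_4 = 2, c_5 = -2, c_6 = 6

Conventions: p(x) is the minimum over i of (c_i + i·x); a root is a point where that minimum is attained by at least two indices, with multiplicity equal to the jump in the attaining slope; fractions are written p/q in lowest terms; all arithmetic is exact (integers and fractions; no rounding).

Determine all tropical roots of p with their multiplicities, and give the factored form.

hull edge (i=0, c=-8) to (i=3, c=-5): slope 1, span 3
hull edge (i=3, c=-5) to (i=5, c=-2): slope 3/2, span 2
hull edge (i=5, c=-2) to (i=6, c=6): slope 8, span 1
Factored form: p(x) = 6 ⊗ (x ⊕ (-8)) ⊗ (x ⊕ (-3/2)) ⊗ (x ⊕ (-3/2)) ⊗ (x ⊕ (-1)) ⊗ (x ⊕ (-1)) ⊗ (x ⊕ (-1))
Answer: roots = -8 (mult 1), -3/2 (mult 2), -1 (mult 3)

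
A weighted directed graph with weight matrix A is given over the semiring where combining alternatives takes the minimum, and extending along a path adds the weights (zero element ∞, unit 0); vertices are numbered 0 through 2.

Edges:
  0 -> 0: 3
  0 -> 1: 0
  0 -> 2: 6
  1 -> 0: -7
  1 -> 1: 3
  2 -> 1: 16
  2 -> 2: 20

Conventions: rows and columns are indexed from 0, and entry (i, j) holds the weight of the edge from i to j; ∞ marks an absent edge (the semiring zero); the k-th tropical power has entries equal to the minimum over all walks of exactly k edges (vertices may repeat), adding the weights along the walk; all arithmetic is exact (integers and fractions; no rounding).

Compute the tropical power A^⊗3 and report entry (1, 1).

A^⊗2:
  [-7, 3, 9]
  [-4, -7, -1]
  [9, 19, 40]
A^⊗3:
  [-4, -7, -1]
  [-14, -4, 2]
  [12, 9, 15]
Key observation: the optimum is the walk 1->0->0->1, with weight (-7) + 3 + 0 = -4.
Optimal value attained by: walk 1->0->0->1.
Answer: (A^⊗3)[1][1] = -4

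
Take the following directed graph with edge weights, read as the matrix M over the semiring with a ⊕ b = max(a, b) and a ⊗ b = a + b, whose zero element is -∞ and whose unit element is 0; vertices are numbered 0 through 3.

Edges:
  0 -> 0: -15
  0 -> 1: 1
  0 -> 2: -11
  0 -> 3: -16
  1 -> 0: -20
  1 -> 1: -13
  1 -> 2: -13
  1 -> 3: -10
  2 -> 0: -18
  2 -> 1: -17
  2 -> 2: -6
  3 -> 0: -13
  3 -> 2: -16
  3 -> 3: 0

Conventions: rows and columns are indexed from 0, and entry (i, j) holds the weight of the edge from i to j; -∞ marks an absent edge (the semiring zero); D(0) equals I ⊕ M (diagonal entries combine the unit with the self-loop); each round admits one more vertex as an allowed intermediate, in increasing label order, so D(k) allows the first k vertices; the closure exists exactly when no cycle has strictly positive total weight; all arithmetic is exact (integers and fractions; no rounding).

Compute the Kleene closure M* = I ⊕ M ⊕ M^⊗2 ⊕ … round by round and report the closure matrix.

D(0):
  [0, 1, -11, -16]
  [-20, 0, -13, -10]
  [-18, -17, 0, -∞]
  [-13, -∞, -16, 0]
D(1):
  [0, 1, -11, -16]
  [-20, 0, -13, -10]
  [-18, -17, 0, -34]
  [-13, -12, -16, 0]
D(2):
  [0, 1, -11, -9]
  [-20, 0, -13, -10]
  [-18, -17, 0, -27]
  [-13, -12, -16, 0]
D(3):
  [0, 1, -11, -9]
  [-20, 0, -13, -10]
  [-18, -17, 0, -27]
  [-13, -12, -16, 0]
D(4):
  [0, 1, -11, -9]
  [-20, 0, -13, -10]
  [-18, -17, 0, -27]
  [-13, -12, -16, 0]
Answer: M* = [[0, 1, -11, -9], [-20, 0, -13, -10], [-18, -17, 0, -27], [-13, -12, -16, 0]]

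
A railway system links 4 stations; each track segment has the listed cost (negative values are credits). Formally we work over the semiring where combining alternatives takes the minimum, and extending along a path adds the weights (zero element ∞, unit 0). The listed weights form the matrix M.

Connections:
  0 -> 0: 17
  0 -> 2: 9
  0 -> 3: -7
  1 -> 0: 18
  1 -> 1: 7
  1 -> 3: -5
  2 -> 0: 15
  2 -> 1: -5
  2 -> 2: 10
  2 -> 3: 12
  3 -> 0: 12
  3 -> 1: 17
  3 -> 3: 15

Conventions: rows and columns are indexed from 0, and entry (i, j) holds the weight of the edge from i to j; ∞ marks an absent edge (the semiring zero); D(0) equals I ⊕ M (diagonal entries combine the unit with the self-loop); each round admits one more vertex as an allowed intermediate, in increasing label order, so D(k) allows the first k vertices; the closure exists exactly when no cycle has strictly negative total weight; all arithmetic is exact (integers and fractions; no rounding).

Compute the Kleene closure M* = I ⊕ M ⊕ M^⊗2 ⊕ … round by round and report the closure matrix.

D(0):
  [0, ∞, 9, -7]
  [18, 0, ∞, -5]
  [15, -5, 0, 12]
  [12, 17, ∞, 0]
D(1):
  [0, ∞, 9, -7]
  [18, 0, 27, -5]
  [15, -5, 0, 8]
  [12, 17, 21, 0]
D(2):
  [0, ∞, 9, -7]
  [18, 0, 27, -5]
  [13, -5, 0, -10]
  [12, 17, 21, 0]
D(3):
  [0, 4, 9, -7]
  [18, 0, 27, -5]
  [13, -5, 0, -10]
  [12, 16, 21, 0]
D(4):
  [0, 4, 9, -7]
  [7, 0, 16, -5]
  [2, -5, 0, -10]
  [12, 16, 21, 0]
Answer: M* = [[0, 4, 9, -7], [7, 0, 16, -5], [2, -5, 0, -10], [12, 16, 21, 0]]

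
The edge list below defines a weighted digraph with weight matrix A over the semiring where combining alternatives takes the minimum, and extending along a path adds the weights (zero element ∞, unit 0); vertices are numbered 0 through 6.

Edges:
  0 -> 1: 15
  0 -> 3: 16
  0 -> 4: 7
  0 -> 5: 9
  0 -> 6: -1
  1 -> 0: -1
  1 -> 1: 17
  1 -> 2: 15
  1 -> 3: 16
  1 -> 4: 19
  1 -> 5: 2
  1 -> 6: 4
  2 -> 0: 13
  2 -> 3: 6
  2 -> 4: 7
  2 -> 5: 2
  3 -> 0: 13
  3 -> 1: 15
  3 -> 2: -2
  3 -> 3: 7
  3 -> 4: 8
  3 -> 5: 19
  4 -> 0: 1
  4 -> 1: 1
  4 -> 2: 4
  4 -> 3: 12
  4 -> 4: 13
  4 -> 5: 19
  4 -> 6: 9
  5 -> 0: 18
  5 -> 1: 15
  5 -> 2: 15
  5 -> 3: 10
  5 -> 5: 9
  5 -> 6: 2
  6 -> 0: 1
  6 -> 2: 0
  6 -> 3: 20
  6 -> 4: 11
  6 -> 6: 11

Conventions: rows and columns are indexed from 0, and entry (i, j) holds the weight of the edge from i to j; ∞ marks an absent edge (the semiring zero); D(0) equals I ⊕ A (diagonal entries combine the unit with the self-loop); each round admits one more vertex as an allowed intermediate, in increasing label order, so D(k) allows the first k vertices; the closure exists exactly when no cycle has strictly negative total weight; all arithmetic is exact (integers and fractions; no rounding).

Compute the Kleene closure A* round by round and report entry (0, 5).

D(0):
  [0, 15, ∞, 16, 7, 9, -1]
  [-1, 0, 15, 16, 19, 2, 4]
  [13, ∞, 0, 6, 7, 2, ∞]
  [13, 15, -2, 0, 8, 19, ∞]
  [1, 1, 4, 12, 0, 19, 9]
  [18, 15, 15, 10, ∞, 0, 2]
  [1, ∞, 0, 20, 11, ∞, 0]
D(1):
  [0, 15, ∞, 16, 7, 9, -1]
  [-1, 0, 15, 15, 6, 2, -2]
  [13, 28, 0, 6, 7, 2, 12]
  [13, 15, -2, 0, 8, 19, 12]
  [1, 1, 4, 12, 0, 10, 0]
  [18, 15, 15, 10, 25, 0, 2]
  [1, 16, 0, 17, 8, 10, 0]
D(2):
  [0, 15, 30, 16, 7, 9, -1]
  [-1, 0, 15, 15, 6, 2, -2]
  [13, 28, 0, 6, 7, 2, 12]
  [13, 15, -2, 0, 8, 17, 12]
  [0, 1, 4, 12, 0, 3, -1]
  [14, 15, 15, 10, 21, 0, 2]
  [1, 16, 0, 17, 8, 10, 0]
D(3):
  [0, 15, 30, 16, 7, 9, -1]
  [-1, 0, 15, 15, 6, 2, -2]
  [13, 28, 0, 6, 7, 2, 12]
  [11, 15, -2, 0, 5, 0, 10]
  [0, 1, 4, 10, 0, 3, -1]
  [14, 15, 15, 10, 21, 0, 2]
  [1, 16, 0, 6, 7, 2, 0]
D(4):
  [0, 15, 14, 16, 7, 9, -1]
  [-1, 0, 13, 15, 6, 2, -2]
  [13, 21, 0, 6, 7, 2, 12]
  [11, 15, -2, 0, 5, 0, 10]
  [0, 1, 4, 10, 0, 3, -1]
  [14, 15, 8, 10, 15, 0, 2]
  [1, 16, 0, 6, 7, 2, 0]
D(5):
  [0, 8, 11, 16, 7, 9, -1]
  [-1, 0, 10, 15, 6, 2, -2]
  [7, 8, 0, 6, 7, 2, 6]
  [5, 6, -2, 0, 5, 0, 4]
  [0, 1, 4, 10, 0, 3, -1]
  [14, 15, 8, 10, 15, 0, 2]
  [1, 8, 0, 6, 7, 2, 0]
D(6):
  [0, 8, 11, 16, 7, 9, -1]
  [-1, 0, 10, 12, 6, 2, -2]
  [7, 8, 0, 6, 7, 2, 4]
  [5, 6, -2, 0, 5, 0, 2]
  [0, 1, 4, 10, 0, 3, -1]
  [14, 15, 8, 10, 15, 0, 2]
  [1, 8, 0, 6, 7, 2, 0]
D(7):
  [0, 7, -1, 5, 6, 1, -1]
  [-1, 0, -2, 4, 5, 0, -2]
  [5, 8, 0, 6, 7, 2, 4]
  [3, 6, -2, 0, 5, 0, 2]
  [0, 1, -1, 5, 0, 1, -1]
  [3, 10, 2, 8, 9, 0, 2]
  [1, 8, 0, 6, 7, 2, 0]
Answer: A*[0][5] = 1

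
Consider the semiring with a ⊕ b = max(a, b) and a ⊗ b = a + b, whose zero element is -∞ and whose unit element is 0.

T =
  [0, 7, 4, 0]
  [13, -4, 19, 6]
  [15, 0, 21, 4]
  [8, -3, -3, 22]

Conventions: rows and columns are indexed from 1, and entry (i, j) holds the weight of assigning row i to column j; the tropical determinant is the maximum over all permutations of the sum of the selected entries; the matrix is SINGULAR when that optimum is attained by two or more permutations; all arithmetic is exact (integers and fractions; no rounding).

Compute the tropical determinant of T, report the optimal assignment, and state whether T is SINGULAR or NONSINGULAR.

σ = (1, 2, 3, 4): 0 + (-4) + 21 + 22 = 39
σ = (1, 2, 4, 3): 0 + (-4) + 4 + (-3) = -3
σ = (1, 3, 2, 4): 0 + 19 + 0 + 22 = 41
σ = (1, 3, 4, 2): 0 + 19 + 4 + (-3) = 20
σ = (1, 4, 2, 3): 0 + 6 + 0 + (-3) = 3
σ = (1, 4, 3, 2): 0 + 6 + 21 + (-3) = 24
σ = (2, 1, 3, 4): 7 + 13 + 21 + 22 = 63
σ = (2, 1, 4, 3): 7 + 13 + 4 + (-3) = 21
σ = (2, 3, 1, 4): 7 + 19 + 15 + 22 = 63
σ = (2, 3, 4, 1): 7 + 19 + 4 + 8 = 38
σ = (2, 4, 1, 3): 7 + 6 + 15 + (-3) = 25
σ = (2, 4, 3, 1): 7 + 6 + 21 + 8 = 42
σ = (3, 1, 2, 4): 4 + 13 + 0 + 22 = 39
σ = (3, 1, 4, 2): 4 + 13 + 4 + (-3) = 18
σ = (3, 2, 1, 4): 4 + (-4) + 15 + 22 = 37
σ = (3, 2, 4, 1): 4 + (-4) + 4 + 8 = 12
σ = (3, 4, 1, 2): 4 + 6 + 15 + (-3) = 22
σ = (3, 4, 2, 1): 4 + 6 + 0 + 8 = 18
σ = (4, 1, 2, 3): 0 + 13 + 0 + (-3) = 10
σ = (4, 1, 3, 2): 0 + 13 + 21 + (-3) = 31
σ = (4, 2, 1, 3): 0 + (-4) + 15 + (-3) = 8
σ = (4, 2, 3, 1): 0 + (-4) + 21 + 8 = 25
σ = (4, 3, 1, 2): 0 + 19 + 15 + (-3) = 31
σ = (4, 3, 2, 1): 0 + 19 + 0 + 8 = 27
Optimal value attained by: σ = (2, 1, 3, 4).
Answer: det⊕(T) = 63; verdict: SINGULAR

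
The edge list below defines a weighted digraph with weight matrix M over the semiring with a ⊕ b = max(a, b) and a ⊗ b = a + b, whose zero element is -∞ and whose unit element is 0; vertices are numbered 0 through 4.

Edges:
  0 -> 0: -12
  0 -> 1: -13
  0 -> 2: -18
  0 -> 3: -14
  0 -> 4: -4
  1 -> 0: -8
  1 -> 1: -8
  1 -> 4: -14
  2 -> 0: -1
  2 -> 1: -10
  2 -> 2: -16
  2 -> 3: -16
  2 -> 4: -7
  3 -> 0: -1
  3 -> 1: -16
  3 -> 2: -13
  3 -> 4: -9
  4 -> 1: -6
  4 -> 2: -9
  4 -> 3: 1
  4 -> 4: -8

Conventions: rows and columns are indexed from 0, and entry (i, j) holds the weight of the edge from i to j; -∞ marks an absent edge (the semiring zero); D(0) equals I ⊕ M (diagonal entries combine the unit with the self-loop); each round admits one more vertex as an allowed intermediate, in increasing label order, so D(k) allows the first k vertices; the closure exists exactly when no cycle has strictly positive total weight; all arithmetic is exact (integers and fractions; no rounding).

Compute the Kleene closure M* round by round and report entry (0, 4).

D(0):
  [0, -13, -18, -14, -4]
  [-8, 0, -∞, -∞, -14]
  [-1, -10, 0, -16, -7]
  [-1, -16, -13, 0, -9]
  [-∞, -6, -9, 1, 0]
D(1):
  [0, -13, -18, -14, -4]
  [-8, 0, -26, -22, -12]
  [-1, -10, 0, -15, -5]
  [-1, -14, -13, 0, -5]
  [-∞, -6, -9, 1, 0]
D(2):
  [0, -13, -18, -14, -4]
  [-8, 0, -26, -22, -12]
  [-1, -10, 0, -15, -5]
  [-1, -14, -13, 0, -5]
  [-14, -6, -9, 1, 0]
D(3):
  [0, -13, -18, -14, -4]
  [-8, 0, -26, -22, -12]
  [-1, -10, 0, -15, -5]
  [-1, -14, -13, 0, -5]
  [-10, -6, -9, 1, 0]
D(4):
  [0, -13, -18, -14, -4]
  [-8, 0, -26, -22, -12]
  [-1, -10, 0, -15, -5]
  [-1, -14, -13, 0, -5]
  [0, -6, -9, 1, 0]
D(5):
  [0, -10, -13, -3, -4]
  [-8, 0, -21, -11, -12]
  [-1, -10, 0, -4, -5]
  [-1, -11, -13, 0, -5]
  [0, -6, -9, 1, 0]
Answer: M*[0][4] = -4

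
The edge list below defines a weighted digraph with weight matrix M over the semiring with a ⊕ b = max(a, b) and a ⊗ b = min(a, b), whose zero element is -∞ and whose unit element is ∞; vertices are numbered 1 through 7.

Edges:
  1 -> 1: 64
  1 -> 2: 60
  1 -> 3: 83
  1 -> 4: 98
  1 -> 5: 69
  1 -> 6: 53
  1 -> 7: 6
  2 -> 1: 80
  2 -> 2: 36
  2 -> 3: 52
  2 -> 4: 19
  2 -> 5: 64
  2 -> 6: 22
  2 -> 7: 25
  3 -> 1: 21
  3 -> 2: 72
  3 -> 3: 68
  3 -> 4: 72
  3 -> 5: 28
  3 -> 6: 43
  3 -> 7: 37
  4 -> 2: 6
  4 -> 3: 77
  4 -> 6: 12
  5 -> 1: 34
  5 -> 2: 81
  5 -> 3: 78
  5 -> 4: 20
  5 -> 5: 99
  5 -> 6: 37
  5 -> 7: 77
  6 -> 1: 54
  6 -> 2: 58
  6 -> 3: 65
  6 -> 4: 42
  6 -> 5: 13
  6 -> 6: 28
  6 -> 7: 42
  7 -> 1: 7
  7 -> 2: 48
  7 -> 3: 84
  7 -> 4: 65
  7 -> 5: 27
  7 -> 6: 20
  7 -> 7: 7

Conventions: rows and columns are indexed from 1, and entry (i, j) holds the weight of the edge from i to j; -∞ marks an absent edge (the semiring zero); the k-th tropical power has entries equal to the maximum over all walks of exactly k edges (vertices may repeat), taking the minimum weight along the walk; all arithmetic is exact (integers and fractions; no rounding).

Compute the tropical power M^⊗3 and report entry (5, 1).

M^⊗2:
  [64, 72, 77, 72, 69, 53, 69]
  [64, 64, 80, 80, 69, 53, 64]
  [72, 68, 72, 68, 64, 43, 42]
  [21, 72, 68, 72, 28, 43, 37]
  [80, 81, 78, 72, 99, 43, 77]
  [58, 65, 65, 65, 58, 53, 37]
  [48, 72, 68, 72, 48, 43, 37]
M^⊗3:
  [72, 72, 72, 72, 69, 53, 69]
  [64, 72, 77, 72, 69, 53, 69]
  [68, 72, 72, 72, 69, 53, 64]
  [72, 68, 72, 68, 64, 43, 42]
  [80, 81, 80, 80, 99, 53, 77]
  [65, 65, 65, 65, 64, 53, 58]
  [72, 68, 72, 68, 64, 48, 48]
Key observation: the optimum is the walk 5->5->2->1, with weight 99 min 81 min 80 = 80.
Optimal value attained by: walk 5->5->2->1.
Answer: (M^⊗3)[5][1] = 80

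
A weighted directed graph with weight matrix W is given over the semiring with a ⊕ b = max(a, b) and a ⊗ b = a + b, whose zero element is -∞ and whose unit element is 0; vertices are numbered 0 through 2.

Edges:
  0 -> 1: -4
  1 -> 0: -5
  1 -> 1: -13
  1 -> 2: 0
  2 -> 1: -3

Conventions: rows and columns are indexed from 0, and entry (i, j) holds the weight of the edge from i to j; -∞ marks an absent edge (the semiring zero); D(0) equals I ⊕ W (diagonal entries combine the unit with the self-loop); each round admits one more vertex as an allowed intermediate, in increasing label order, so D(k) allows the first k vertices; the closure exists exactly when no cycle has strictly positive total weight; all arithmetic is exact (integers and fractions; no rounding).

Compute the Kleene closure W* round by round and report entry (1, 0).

D(0):
  [0, -4, -∞]
  [-5, 0, 0]
  [-∞, -3, 0]
D(1):
  [0, -4, -∞]
  [-5, 0, 0]
  [-∞, -3, 0]
D(2):
  [0, -4, -4]
  [-5, 0, 0]
  [-8, -3, 0]
D(3):
  [0, -4, -4]
  [-5, 0, 0]
  [-8, -3, 0]
Answer: W*[1][0] = -5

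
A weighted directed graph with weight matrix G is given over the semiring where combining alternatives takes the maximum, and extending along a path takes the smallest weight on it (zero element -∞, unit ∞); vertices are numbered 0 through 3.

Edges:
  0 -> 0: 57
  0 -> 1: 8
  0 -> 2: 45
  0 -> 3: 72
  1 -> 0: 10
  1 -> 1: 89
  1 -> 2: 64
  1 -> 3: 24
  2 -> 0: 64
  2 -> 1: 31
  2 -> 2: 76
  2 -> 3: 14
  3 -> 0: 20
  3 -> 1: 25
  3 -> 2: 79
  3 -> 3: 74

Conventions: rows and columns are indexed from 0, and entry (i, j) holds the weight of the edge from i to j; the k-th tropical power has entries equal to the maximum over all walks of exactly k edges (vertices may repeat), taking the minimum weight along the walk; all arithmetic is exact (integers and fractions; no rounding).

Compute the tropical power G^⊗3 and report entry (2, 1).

G^⊗2:
  [57, 31, 72, 72]
  [64, 89, 64, 24]
  [64, 31, 76, 64]
  [64, 31, 76, 74]
G^⊗3:
  [64, 31, 72, 72]
  [64, 89, 64, 64]
  [64, 31, 76, 64]
  [64, 31, 76, 74]
Key observation: the optimum is the walk 2->0->2->1, with weight 64 min 45 min 31 = 31.
Optimal value attained by: walk 2->0->2->1.
Answer: (G^⊗3)[2][1] = 31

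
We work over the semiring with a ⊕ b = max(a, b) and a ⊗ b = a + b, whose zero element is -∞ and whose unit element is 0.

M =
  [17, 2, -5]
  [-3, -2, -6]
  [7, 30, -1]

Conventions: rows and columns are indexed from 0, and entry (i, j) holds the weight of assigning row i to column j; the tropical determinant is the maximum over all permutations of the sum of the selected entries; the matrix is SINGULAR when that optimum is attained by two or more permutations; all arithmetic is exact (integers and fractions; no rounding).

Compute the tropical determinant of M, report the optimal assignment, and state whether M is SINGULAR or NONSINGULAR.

σ = (0, 1, 2): 17 + (-2) + (-1) = 14
σ = (0, 2, 1): 17 + (-6) + 30 = 41
σ = (1, 0, 2): 2 + (-3) + (-1) = -2
σ = (1, 2, 0): 2 + (-6) + 7 = 3
σ = (2, 0, 1): (-5) + (-3) + 30 = 22
σ = (2, 1, 0): (-5) + (-2) + 7 = 0
Optimal value attained by: σ = (0, 2, 1).
Answer: det⊕(M) = 41; verdict: NONSINGULAR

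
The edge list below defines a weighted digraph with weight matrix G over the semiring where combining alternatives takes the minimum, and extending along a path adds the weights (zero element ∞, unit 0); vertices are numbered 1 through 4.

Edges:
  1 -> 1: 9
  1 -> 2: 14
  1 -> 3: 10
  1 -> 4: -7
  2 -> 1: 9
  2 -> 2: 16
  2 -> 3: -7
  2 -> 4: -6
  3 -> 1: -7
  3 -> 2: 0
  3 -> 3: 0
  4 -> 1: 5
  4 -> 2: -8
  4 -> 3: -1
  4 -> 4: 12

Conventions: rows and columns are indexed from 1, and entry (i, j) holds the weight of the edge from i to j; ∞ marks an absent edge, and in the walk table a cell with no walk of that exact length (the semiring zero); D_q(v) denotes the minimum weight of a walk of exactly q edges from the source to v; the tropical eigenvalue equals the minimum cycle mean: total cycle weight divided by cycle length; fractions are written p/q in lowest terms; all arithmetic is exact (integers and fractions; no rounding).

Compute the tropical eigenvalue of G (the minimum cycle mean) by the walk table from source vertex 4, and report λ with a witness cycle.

q=0: [∞, ∞, ∞, 0]
q=1: [5, -8, -1, 12]
q=2: [-8, -1, -15, -14]
q=3: [-22, -22, -15, -15]
q=4: [-22, -23, -29, -29]
Optimal cycle mean attained by: cycle 1->4->2->3->1, total (-7) + (-8) + (-7) + (-7), length 4.
Answer: λ = -29/4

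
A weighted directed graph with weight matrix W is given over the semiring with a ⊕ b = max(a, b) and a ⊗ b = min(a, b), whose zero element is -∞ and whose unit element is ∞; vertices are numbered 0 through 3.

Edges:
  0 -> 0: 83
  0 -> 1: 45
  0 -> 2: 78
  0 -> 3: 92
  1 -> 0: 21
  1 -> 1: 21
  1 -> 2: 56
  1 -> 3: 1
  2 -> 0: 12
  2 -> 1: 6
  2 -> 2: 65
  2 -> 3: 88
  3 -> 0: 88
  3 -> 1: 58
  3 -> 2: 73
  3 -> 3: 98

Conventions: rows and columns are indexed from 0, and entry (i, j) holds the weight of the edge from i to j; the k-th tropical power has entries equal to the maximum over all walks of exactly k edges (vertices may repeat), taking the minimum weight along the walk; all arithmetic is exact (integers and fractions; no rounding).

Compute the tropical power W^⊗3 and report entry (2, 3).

W^⊗2:
  [88, 58, 78, 92]
  [21, 21, 56, 56]
  [88, 58, 73, 88]
  [88, 58, 78, 98]
W^⊗3:
  [88, 58, 78, 92]
  [56, 56, 56, 56]
  [88, 58, 78, 88]
  [88, 58, 78, 98]
Key observation: the optimum is the walk 2->3->3->3, with weight 88 min 98 min 98 = 88.
Optimal value attained by: walk 2->3->3->3.
Answer: (W^⊗3)[2][3] = 88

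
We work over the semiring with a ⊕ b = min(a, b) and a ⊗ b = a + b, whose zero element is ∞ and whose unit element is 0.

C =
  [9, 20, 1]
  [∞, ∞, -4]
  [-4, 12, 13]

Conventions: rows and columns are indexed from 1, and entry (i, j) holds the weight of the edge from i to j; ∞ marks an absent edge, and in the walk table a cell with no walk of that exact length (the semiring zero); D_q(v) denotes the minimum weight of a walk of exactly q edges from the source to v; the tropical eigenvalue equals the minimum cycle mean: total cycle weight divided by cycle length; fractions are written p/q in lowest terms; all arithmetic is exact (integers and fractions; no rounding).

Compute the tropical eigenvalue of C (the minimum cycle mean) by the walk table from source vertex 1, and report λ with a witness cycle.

q=0: [0, ∞, ∞]
q=1: [9, 20, 1]
q=2: [-3, 13, 10]
q=3: [6, 17, -2]
Optimal cycle mean attained by: cycle 1->3->1, total 1 + (-4), length 2.
Answer: λ = -3/2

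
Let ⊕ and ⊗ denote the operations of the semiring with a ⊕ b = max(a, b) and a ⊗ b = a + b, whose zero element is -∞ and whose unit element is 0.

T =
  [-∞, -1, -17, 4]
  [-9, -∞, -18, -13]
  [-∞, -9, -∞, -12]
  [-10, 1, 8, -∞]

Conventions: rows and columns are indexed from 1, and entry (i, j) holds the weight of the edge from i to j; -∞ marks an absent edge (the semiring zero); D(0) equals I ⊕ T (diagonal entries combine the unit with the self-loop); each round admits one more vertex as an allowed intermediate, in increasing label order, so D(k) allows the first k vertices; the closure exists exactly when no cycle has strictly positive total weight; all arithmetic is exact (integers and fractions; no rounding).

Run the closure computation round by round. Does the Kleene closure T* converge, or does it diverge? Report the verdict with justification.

D(0):
  [0, -1, -17, 4]
  [-9, 0, -18, -13]
  [-∞, -9, 0, -12]
  [-10, 1, 8, 0]
D(1):
  [0, -1, -17, 4]
  [-9, 0, -18, -5]
  [-∞, -9, 0, -12]
  [-10, 1, 8, 0]
D(2):
  [0, -1, -17, 4]
  [-9, 0, -18, -5]
  [-18, -9, 0, -12]
  [-8, 1, 8, 0]
D(3):
  [0, -1, -17, 4]
  [-9, 0, -18, -5]
  [-18, -9, 0, -12]
  [-8, 1, 8, 0]
D(4):
  [0, 5, 12, 4]
  [-9, 0, 3, -5]
  [-18, -9, 0, -12]
  [-8, 1, 8, 0]
Key observation: every diagonal entry stays at the unit through all rounds, so no improving cycle exists.
Answer: CONVERGES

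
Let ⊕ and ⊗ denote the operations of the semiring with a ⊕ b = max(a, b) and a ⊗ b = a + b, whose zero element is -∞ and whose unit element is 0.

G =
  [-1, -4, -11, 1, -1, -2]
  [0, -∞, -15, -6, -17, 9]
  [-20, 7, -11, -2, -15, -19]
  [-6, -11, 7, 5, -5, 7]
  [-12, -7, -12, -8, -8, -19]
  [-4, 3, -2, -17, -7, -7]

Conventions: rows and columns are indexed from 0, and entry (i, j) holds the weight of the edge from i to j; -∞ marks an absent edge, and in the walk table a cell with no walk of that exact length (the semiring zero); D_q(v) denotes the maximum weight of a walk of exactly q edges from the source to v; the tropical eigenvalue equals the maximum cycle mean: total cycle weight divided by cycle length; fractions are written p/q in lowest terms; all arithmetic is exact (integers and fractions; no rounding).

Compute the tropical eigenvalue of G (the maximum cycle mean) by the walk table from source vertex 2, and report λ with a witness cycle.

q=0: [-∞, -∞, 0, -∞, -∞, -∞]
q=1: [-20, 7, -11, -2, -15, -19]
q=2: [7, -4, 5, 3, -7, 16]
q=3: [12, 19, 14, 8, 9, 10]
q=4: [19, 21, 15, 13, 11, 28]
q=5: [24, 31, 26, 20, 21, 30]
q=6: [31, 33, 28, 25, 23, 40]
Optimal cycle mean attained by: cycle 1->5->1, total 9 + 3, length 2.
Answer: λ = 6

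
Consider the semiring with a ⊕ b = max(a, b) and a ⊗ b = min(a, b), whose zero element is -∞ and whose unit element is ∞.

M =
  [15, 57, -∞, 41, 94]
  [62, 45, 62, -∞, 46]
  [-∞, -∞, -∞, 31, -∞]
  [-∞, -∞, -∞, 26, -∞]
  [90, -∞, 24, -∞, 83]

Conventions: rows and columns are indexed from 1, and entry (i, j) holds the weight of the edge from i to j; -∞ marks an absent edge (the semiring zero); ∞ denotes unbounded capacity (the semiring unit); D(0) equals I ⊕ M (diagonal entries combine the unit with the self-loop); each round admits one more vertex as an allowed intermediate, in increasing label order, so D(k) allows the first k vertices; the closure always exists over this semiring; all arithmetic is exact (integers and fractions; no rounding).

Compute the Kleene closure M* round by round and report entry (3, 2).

D(0):
  [∞, 57, -∞, 41, 94]
  [62, ∞, 62, -∞, 46]
  [-∞, -∞, ∞, 31, -∞]
  [-∞, -∞, -∞, ∞, -∞]
  [90, -∞, 24, -∞, ∞]
D(1):
  [∞, 57, -∞, 41, 94]
  [62, ∞, 62, 41, 62]
  [-∞, -∞, ∞, 31, -∞]
  [-∞, -∞, -∞, ∞, -∞]
  [90, 57, 24, 41, ∞]
D(2):
  [∞, 57, 57, 41, 94]
  [62, ∞, 62, 41, 62]
  [-∞, -∞, ∞, 31, -∞]
  [-∞, -∞, -∞, ∞, -∞]
  [90, 57, 57, 41, ∞]
D(3):
  [∞, 57, 57, 41, 94]
  [62, ∞, 62, 41, 62]
  [-∞, -∞, ∞, 31, -∞]
  [-∞, -∞, -∞, ∞, -∞]
  [90, 57, 57, 41, ∞]
D(4):
  [∞, 57, 57, 41, 94]
  [62, ∞, 62, 41, 62]
  [-∞, -∞, ∞, 31, -∞]
  [-∞, -∞, -∞, ∞, -∞]
  [90, 57, 57, 41, ∞]
D(5):
  [∞, 57, 57, 41, 94]
  [62, ∞, 62, 41, 62]
  [-∞, -∞, ∞, 31, -∞]
  [-∞, -∞, -∞, ∞, -∞]
  [90, 57, 57, 41, ∞]
Answer: M*[3][2] = -∞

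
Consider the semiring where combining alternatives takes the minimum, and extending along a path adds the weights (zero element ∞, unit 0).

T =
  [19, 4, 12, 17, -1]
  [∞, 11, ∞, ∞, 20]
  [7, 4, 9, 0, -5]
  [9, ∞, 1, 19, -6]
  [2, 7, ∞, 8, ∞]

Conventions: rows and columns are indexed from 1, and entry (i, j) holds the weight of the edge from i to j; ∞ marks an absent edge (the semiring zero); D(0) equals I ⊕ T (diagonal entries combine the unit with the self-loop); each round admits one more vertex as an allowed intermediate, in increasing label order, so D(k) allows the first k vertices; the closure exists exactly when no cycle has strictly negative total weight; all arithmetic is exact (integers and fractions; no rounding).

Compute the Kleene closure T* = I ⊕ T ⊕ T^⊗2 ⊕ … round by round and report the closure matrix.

D(0):
  [0, 4, 12, 17, -1]
  [∞, 0, ∞, ∞, 20]
  [7, 4, 0, 0, -5]
  [9, ∞, 1, 0, -6]
  [2, 7, ∞, 8, 0]
D(1):
  [0, 4, 12, 17, -1]
  [∞, 0, ∞, ∞, 20]
  [7, 4, 0, 0, -5]
  [9, 13, 1, 0, -6]
  [2, 6, 14, 8, 0]
D(2):
  [0, 4, 12, 17, -1]
  [∞, 0, ∞, ∞, 20]
  [7, 4, 0, 0, -5]
  [9, 13, 1, 0, -6]
  [2, 6, 14, 8, 0]
D(3):
  [0, 4, 12, 12, -1]
  [∞, 0, ∞, ∞, 20]
  [7, 4, 0, 0, -5]
  [8, 5, 1, 0, -6]
  [2, 6, 14, 8, 0]
D(4):
  [0, 4, 12, 12, -1]
  [∞, 0, ∞, ∞, 20]
  [7, 4, 0, 0, -6]
  [8, 5, 1, 0, -6]
  [2, 6, 9, 8, 0]
D(5):
  [0, 4, 8, 7, -1]
  [22, 0, 29, 28, 20]
  [-4, 0, 0, 0, -6]
  [-4, 0, 1, 0, -6]
  [2, 6, 9, 8, 0]
Answer: T* = [[0, 4, 8, 7, -1], [22, 0, 29, 28, 20], [-4, 0, 0, 0, -6], [-4, 0, 1, 0, -6], [2, 6, 9, 8, 0]]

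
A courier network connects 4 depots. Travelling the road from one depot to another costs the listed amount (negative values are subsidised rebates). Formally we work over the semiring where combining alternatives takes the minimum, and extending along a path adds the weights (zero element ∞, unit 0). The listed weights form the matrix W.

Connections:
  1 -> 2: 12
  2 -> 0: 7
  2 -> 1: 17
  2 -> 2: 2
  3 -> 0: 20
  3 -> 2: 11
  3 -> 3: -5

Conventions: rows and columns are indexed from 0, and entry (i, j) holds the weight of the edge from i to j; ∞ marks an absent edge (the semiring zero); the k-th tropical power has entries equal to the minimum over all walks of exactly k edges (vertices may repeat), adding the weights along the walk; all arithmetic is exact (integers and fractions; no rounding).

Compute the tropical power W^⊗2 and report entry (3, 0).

W^⊗2:
  [∞, ∞, ∞, ∞]
  [19, 29, 14, ∞]
  [9, 19, 4, ∞]
  [15, 28, 6, -10]
Key observation: the optimum is the walk 3->3->0, with weight (-5) + 20 = 15.
Optimal value attained by: walk 3->3->0.
Answer: (W^⊗2)[3][0] = 15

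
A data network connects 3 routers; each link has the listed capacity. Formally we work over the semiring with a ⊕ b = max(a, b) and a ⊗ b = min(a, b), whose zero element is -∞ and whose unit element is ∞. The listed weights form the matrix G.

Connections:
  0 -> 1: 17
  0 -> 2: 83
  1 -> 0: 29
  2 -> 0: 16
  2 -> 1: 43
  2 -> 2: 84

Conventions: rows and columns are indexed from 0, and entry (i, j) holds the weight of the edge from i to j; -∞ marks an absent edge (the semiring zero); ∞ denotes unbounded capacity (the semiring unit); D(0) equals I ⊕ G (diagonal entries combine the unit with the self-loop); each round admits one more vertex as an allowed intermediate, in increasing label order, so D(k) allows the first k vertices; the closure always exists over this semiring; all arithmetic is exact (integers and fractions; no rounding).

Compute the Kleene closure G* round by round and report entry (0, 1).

D(0):
  [∞, 17, 83]
  [29, ∞, -∞]
  [16, 43, ∞]
D(1):
  [∞, 17, 83]
  [29, ∞, 29]
  [16, 43, ∞]
D(2):
  [∞, 17, 83]
  [29, ∞, 29]
  [29, 43, ∞]
D(3):
  [∞, 43, 83]
  [29, ∞, 29]
  [29, 43, ∞]
Answer: G*[0][1] = 43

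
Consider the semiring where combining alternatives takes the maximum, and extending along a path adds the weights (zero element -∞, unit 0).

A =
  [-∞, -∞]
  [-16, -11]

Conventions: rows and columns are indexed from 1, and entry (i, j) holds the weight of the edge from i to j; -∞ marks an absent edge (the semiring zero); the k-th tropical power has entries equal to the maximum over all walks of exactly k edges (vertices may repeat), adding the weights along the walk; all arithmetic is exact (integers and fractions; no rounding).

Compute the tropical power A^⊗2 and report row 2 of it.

A^⊗2:
  [-∞, -∞]
  [-27, -22]
Answer: row 2 of A^⊗2 = [-27, -22]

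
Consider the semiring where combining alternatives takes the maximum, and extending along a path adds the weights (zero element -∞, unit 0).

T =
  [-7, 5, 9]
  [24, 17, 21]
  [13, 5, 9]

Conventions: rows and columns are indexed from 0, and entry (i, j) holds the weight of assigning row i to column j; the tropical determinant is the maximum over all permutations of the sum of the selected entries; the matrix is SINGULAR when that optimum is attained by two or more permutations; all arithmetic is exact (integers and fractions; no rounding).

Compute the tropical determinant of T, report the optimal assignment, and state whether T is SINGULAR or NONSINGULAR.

σ = (0, 1, 2): (-7) + 17 + 9 = 19
σ = (0, 2, 1): (-7) + 21 + 5 = 19
σ = (1, 0, 2): 5 + 24 + 9 = 38
σ = (1, 2, 0): 5 + 21 + 13 = 39
σ = (2, 0, 1): 9 + 24 + 5 = 38
σ = (2, 1, 0): 9 + 17 + 13 = 39
Optimal value attained by: σ = (1, 2, 0).
Answer: det⊕(T) = 39; verdict: SINGULAR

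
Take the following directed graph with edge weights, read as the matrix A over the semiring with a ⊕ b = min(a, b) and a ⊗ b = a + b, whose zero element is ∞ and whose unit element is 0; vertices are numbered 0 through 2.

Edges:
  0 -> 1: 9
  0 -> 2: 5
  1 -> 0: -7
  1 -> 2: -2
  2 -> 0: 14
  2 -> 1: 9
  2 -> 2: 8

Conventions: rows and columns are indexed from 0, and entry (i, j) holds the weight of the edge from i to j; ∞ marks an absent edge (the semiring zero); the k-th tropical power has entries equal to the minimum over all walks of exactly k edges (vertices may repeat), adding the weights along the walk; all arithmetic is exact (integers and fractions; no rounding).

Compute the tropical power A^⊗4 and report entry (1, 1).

A^⊗2:
  [2, 14, 7]
  [12, 2, -2]
  [2, 17, 7]
A^⊗3:
  [7, 11, 7]
  [-5, 7, 0]
  [10, 11, 7]
A^⊗4:
  [4, 16, 9]
  [0, 4, 0]
  [4, 16, 9]
Key observation: the optimum is the walk 1->0->1->0->1, with weight (-7) + 9 + (-7) + 9 = 4.
Optimal value attained by: walk 1->0->1->0->1.
Answer: (A^⊗4)[1][1] = 4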